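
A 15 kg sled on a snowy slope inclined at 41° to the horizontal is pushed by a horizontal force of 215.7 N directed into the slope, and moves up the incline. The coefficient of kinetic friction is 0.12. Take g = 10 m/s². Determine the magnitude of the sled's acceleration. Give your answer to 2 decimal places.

2.25 m/s²

The horizontal push has components F cos 41° = 215.7 × 0.7547 = 162.789 N up the incline and F sin 41° = 215.7 × 0.6561 = 141.521 N pressing into the surface.
The normal force is therefore N = mg cos 41° + F sin 41° = 113.205 + 141.521 = 254.726 N, and kinetic friction down the slope is μN = 0.12 × 254.726 = 30.567 N.
Along the incline: F cos 41° − mg sin 41° − μN = ma, so 162.789 − 98.415 − 30.567 = 15 a, giving a = 2.2538 m/s².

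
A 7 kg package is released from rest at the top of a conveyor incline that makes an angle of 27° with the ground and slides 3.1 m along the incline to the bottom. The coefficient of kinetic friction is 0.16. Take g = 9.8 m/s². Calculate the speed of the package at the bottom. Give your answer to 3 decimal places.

4.350 m/s

The weight component along the incline is mg sin 27° = 31.144 N and the normal force is N = mg cos 27° = 61.123 N.
Friction up the slope is f = μN = 0.16 × 61.123 = 9.780 N, so the net downslope force is 31.144 − 9.780 = 21.364 N and a = 21.364 / 7 = 3.0520 m/s².
Starting from rest over a distance of 3.1 m, v² = 2aL = 2 × 3.0520 × 3.1 = 18.9224, so v = 4.3500 m/s.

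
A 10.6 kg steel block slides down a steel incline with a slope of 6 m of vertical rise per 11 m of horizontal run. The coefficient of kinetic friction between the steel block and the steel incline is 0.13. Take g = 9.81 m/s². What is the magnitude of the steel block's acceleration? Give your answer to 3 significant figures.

Resolving the weight along the incline: the component pulling the steel block down the slope is mg sin 28.61° = 10.6 × 9.81 × 0.4789 = 49.799 N, and the normal force is N = mg cos 28.61° = 10.6 × 9.81 × 0.8779 = 91.289 N.
Kinetic friction acts up the slope with magnitude f = μN = 0.13 × 91.289 = 11.868 N.
Net force along the incline is 49.799 − 11.868 = 37.931 N, so a = 37.931 / 10.6 = 3.5784 m/s².

3.58 m/s²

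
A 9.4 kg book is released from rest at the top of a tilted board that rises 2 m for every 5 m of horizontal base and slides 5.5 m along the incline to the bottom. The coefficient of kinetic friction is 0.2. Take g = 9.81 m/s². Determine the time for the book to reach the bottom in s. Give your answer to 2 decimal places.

2.46 s

The weight component along the incline is mg sin 21.80° = 34.247 N and the normal force is N = mg cos 21.80° = 85.619 N.
Friction up the slope is f = μN = 0.2 × 85.619 = 17.124 N, so the net downslope force is 34.247 − 17.124 = 17.123 N and a = 17.123 / 9.4 = 1.8216 m/s².
Starting from rest, L = ½at², so t = √(2L/a) = √(2 × 5.5 / 1.8216) = 2.4574 s.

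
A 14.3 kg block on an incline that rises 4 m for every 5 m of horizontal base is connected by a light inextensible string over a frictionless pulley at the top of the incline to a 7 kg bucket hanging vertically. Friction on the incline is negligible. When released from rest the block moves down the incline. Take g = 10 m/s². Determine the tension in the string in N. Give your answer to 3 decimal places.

76.353 N

For the block on the incline: the weight component along the slope is m₁g sin 38.66° = 14.3 × 10 × 0.6247 = 89.332 N and the normal force is N = m₁g cos 38.66° = 111.664 N.
Newton's second law for the block (down-slope positive): 89.332 − T = 14.3 a. For the hanging bucket (upward positive): T − 7 × 10 = 7 a.
Adding the two equations eliminates T: 19.332 = 21.3 a, so a = 0.9076 m/s².
Then from the hanging bucket's equation, T = 7 × (10 + 0.9076) = 76.353 N.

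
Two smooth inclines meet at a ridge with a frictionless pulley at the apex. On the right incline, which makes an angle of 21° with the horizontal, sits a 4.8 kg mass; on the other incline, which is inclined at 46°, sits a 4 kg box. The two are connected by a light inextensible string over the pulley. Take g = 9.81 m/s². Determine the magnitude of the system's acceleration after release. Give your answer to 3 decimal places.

1.290 m/s²

Resolve each weight along its own incline: the 4.8 kg mass has component 4.8 × 9.81 × sin 21° = 16.875 N down its slope, and the 4 kg mass has 4 × 9.81 × sin 46° = 28.227 N down its slope.
The 4 kg side's 28.227 N exceeds the other side's 16.875 N, so that mass slides down and the 4.8 kg mass slides up. Taking that direction as positive, Newton's second law for the whole system gives 28.227 − 16.875 = (4.8 + 4) a, so a = 11.352 / 8.8 = 1.2900 m/s².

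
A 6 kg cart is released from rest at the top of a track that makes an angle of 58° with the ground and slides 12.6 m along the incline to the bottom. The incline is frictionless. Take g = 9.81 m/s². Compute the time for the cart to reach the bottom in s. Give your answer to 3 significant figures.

1.74 s

The weight component along the incline is mg sin 58° = 49.916 N and the normal force is N = mg cos 58° = 31.191 N.
With no friction, a = g sin 58° = 8.3194 m/s².
Starting from rest, L = ½at², so t = √(2L/a) = √(2 × 12.6 / 8.3194) = 1.7404 s.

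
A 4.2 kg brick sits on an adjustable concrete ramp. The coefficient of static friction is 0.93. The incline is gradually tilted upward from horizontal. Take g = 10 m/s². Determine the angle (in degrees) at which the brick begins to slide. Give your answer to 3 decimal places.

At the threshold of sliding, static friction is at its maximum μ_s N and exactly balances the weight component along the incline: mg sin θ = μ_s mg cos θ.
Hence tan θ = μ_s = 0.93, so θ = arctan(0.93) = 42.9228°.

42.923°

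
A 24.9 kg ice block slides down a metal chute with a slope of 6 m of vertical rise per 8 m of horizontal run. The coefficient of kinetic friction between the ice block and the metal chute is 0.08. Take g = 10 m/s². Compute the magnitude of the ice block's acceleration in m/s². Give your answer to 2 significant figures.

5.4 m/s²

Resolving the weight along the incline: the component pulling the ice block down the slope is mg sin 36.87° = 24.9 × 10 × 0.6000 = 149.400 N, and the normal force is N = mg cos 36.87° = 24.9 × 10 × 0.8000 = 199.200 N.
Kinetic friction acts up the slope with magnitude f = μN = 0.08 × 199.200 = 15.936 N.
Net force along the incline is 149.400 − 15.936 = 133.464 N, so a = 133.464 / 24.9 = 5.3600 m/s².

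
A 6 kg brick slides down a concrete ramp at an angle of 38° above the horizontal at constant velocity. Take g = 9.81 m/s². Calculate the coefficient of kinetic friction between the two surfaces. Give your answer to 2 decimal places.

0.78

At constant velocity the net force along the incline is zero: mg sin 38° = μ mg cos 38°.
So μ = tan 38° = 0.6157 / 0.7880 = 0.7813.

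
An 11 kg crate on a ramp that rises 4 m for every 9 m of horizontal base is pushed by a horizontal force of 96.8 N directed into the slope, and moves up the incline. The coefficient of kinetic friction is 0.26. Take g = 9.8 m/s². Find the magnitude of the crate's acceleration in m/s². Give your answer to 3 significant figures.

The horizontal push has components F cos 23.96° = 96.8 × 0.9138 = 88.456 N up the incline and F sin 23.96° = 96.8 × 0.4061 = 39.310 N pressing into the surface.
The normal force is therefore N = mg cos 23.96° + F sin 23.96° = 98.508 + 39.310 = 137.818 N, and kinetic friction down the slope is μN = 0.26 × 137.818 = 35.833 N.
Along the incline: F cos 23.96° − mg sin 23.96° − μN = ma, so 88.456 − 43.778 − 35.833 = 11 a, giving a = 0.8041 m/s².

0.804 m/s²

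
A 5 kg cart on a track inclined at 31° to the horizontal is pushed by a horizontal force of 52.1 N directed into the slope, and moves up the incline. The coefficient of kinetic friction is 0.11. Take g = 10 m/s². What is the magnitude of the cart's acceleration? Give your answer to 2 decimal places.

The horizontal push has components F cos 31° = 52.1 × 0.8572 = 44.660 N up the incline and F sin 31° = 52.1 × 0.5150 = 26.832 N pressing into the surface.
The normal force is therefore N = mg cos 31° + F sin 31° = 42.860 + 26.832 = 69.692 N, and kinetic friction down the slope is μN = 0.11 × 69.692 = 7.666 N.
Along the incline: F cos 31° − mg sin 31° − μN = ma, so 44.660 − 25.750 − 7.666 = 5 a, giving a = 2.2488 m/s².

2.25 m/s²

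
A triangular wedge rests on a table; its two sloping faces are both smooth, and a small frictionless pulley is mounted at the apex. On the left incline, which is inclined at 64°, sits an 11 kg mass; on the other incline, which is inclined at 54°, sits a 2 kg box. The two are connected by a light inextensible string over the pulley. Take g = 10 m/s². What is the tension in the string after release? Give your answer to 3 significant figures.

28.9 N

Resolve each weight along its own incline: the 11 kg mass has component 11 × 10 × sin 64° = 98.867 N down its slope, and the 2 kg mass has 2 × 10 × sin 54° = 16.180 N down its slope.
The 11 kg side's 98.867 N exceeds the other side's 16.180 N, so that mass slides down and the 2 kg mass slides up. Taking that direction as positive, Newton's second law for the whole system gives 98.867 − 16.180 = (11 + 2) a, so a = 82.687 / 13 = 6.3605 m/s².
For the 2 kg mass (up-slope positive): T − 16.180 = 2 × 6.3605, so T = 28.901 N.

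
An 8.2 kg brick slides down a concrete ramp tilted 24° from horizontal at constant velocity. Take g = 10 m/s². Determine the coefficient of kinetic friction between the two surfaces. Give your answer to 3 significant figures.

0.445

At constant velocity the net force along the incline is zero: mg sin 24° = μ mg cos 24°.
So μ = tan 24° = 0.4067 / 0.9135 = 0.4452.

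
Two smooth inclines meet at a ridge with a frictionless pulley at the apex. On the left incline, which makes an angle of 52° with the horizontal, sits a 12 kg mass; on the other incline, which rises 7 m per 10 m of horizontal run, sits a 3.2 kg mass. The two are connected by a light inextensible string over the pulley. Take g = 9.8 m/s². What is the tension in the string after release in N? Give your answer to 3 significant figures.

Resolve each weight along its own incline: the 12 kg mass has component 12 × 9.8 × sin 52° = 92.670 N down its slope, and the 3.2 kg mass has 3.2 × 9.8 × sin 34.99° = 17.984 N down its slope.
The 12 kg side's 92.670 N exceeds the other side's 17.984 N, so that mass slides down and the 3.2 kg mass slides up. Taking that direction as positive, Newton's second law for the whole system gives 92.670 − 17.984 = (12 + 3.2) a, so a = 74.686 / 15.2 = 4.9136 m/s².
For the 3.2 kg mass (up-slope positive): T − 17.984 = 3.2 × 4.9136, so T = 33.708 N.

33.7 N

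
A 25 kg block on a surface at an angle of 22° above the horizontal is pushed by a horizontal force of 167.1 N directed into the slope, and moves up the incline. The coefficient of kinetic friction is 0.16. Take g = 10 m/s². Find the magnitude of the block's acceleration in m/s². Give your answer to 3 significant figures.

0.567 m/s²

The horizontal push has components F cos 22° = 167.1 × 0.9272 = 154.935 N up the incline and F sin 22° = 167.1 × 0.3746 = 62.596 N pressing into the surface.
The normal force is therefore N = mg cos 22° + F sin 22° = 231.800 + 62.596 = 294.396 N, and kinetic friction down the slope is μN = 0.16 × 294.396 = 47.103 N.
Along the incline: F cos 22° − mg sin 22° − μN = ma, so 154.935 − 93.650 − 47.103 = 25 a, giving a = 0.5673 m/s².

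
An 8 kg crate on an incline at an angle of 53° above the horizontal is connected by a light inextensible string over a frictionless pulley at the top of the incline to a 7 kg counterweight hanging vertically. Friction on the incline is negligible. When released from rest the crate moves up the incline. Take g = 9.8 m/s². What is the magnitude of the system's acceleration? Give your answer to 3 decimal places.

For the crate on the incline: the weight component along the slope is m₁g sin 53° = 8 × 9.8 × 0.7986 = 62.610 N and the normal force is N = m₁g cos 53° = 47.182 N.
Newton's second law for the crate (up-slope positive): T − 62.610 = 8 a. For the hanging counterweight (downward positive): 7 × 9.8 − T = 7 a.
Adding the two equations eliminates T: 5.990 = 15 a, so a = 0.3993 m/s².

0.399 m/s²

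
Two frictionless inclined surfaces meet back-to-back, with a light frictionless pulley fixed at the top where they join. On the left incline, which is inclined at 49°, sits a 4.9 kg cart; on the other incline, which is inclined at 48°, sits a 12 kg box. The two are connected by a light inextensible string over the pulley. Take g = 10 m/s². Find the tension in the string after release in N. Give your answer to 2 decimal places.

52.11 N

Resolve each weight along its own incline: the 4.9 kg mass has component 4.9 × 10 × sin 49° = 36.981 N down its slope, and the 12 kg mass has 12 × 10 × sin 48° = 89.177 N down its slope.
The 12 kg side's 89.177 N exceeds the other side's 36.981 N, so that mass slides down and the 4.9 kg mass slides up. Taking that direction as positive, Newton's second law for the whole system gives 89.177 − 36.981 = (4.9 + 12) a, so a = 52.196 / 16.9 = 3.0885 m/s².
For the 4.9 kg mass (up-slope positive): T − 36.981 = 4.9 × 3.0885, so T = 52.115 N.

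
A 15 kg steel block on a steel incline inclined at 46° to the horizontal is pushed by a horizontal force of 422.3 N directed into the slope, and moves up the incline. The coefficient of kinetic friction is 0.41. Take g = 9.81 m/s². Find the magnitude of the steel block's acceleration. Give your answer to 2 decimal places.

1.40 m/s²

The horizontal push has components F cos 46° = 422.3 × 0.6947 = 293.372 N up the incline and F sin 46° = 422.3 × 0.7193 = 303.760 N pressing into the surface.
The normal force is therefore N = mg cos 46° + F sin 46° = 102.225 + 303.760 = 405.985 N, and kinetic friction down the slope is μN = 0.41 × 405.985 = 166.454 N.
Along the incline: F cos 46° − mg sin 46° − μN = ma, so 293.372 − 105.845 − 166.454 = 15 a, giving a = 1.4049 m/s².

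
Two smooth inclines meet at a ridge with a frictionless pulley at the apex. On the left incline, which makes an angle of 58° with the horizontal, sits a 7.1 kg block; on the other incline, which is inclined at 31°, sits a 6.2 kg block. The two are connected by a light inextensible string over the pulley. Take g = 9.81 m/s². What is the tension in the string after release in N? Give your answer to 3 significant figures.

Resolve each weight along its own incline: the 7.1 kg mass has component 7.1 × 9.81 × sin 58° = 59.067 N down its slope, and the 6.2 kg mass has 6.2 × 9.81 × sin 31° = 31.326 N down its slope.
The 7.1 kg side's 59.067 N exceeds the other side's 31.326 N, so that mass slides down and the 6.2 kg mass slides up. Taking that direction as positive, Newton's second law for the whole system gives 59.067 − 31.326 = (7.1 + 6.2) a, so a = 27.741 / 13.3 = 2.0858 m/s².
For the 6.2 kg mass (up-slope positive): T − 31.326 = 6.2 × 2.0858, so T = 44.258 N.

44.3 N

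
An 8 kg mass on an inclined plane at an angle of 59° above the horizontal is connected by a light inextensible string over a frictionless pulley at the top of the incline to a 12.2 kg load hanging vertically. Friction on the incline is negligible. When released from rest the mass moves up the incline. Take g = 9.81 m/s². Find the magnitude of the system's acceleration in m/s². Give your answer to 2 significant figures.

2.6 m/s²

For the mass on the incline: the weight component along the slope is m₁g sin 59° = 8 × 9.81 × 0.8572 = 67.273 N and the normal force is N = m₁g cos 59° = 40.420 N.
Newton's second law for the mass (up-slope positive): T − 67.273 = 8 a. For the hanging load (downward positive): 12.2 × 9.81 − T = 12.2 a.
Adding the two equations eliminates T: 52.409 = 20.2 a, so a = 2.5945 m/s².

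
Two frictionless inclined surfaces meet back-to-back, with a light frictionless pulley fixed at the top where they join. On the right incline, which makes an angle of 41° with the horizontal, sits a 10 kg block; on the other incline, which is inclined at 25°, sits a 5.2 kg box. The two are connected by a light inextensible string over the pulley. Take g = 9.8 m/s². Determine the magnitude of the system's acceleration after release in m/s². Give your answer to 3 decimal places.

Resolve each weight along its own incline: the 10 kg mass has component 10 × 9.8 × sin 41° = 64.294 N down its slope, and the 5.2 kg mass has 5.2 × 9.8 × sin 25° = 21.537 N down its slope.
The 10 kg side's 64.294 N exceeds the other side's 21.537 N, so that mass slides down and the 5.2 kg mass slides up. Taking that direction as positive, Newton's second law for the whole system gives 64.294 − 21.537 = (10 + 5.2) a, so a = 42.757 / 15.2 = 2.8130 m/s².

2.813 m/s²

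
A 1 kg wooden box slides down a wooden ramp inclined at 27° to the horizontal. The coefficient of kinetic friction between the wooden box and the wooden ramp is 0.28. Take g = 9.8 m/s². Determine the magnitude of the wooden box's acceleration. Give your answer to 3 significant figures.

2.00 m/s²

Resolving the weight along the incline: the component pulling the wooden box down the slope is mg sin 27° = 1 × 9.8 × 0.4540 = 4.449 N, and the normal force is N = mg cos 27° = 1 × 9.8 × 0.8910 = 8.732 N.
Kinetic friction acts up the slope with magnitude f = μN = 0.28 × 8.732 = 2.445 N.
Net force along the incline is 4.449 − 2.445 = 2.004 N, so a = 2.004 / 1 = 2.0040 m/s².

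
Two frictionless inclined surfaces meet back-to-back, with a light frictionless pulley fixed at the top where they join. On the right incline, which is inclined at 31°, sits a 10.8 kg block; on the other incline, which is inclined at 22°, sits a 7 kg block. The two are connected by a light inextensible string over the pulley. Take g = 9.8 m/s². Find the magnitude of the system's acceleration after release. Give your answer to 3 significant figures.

1.62 m/s²

Resolve each weight along its own incline: the 10.8 kg mass has component 10.8 × 9.8 × sin 31° = 54.512 N down its slope, and the 7 kg mass has 7 × 9.8 × sin 22° = 25.698 N down its slope.
The 10.8 kg side's 54.512 N exceeds the other side's 25.698 N, so that mass slides down and the 7 kg mass slides up. Taking that direction as positive, Newton's second law for the whole system gives 54.512 − 25.698 = (10.8 + 7) a, so a = 28.814 / 17.8 = 1.6188 m/s².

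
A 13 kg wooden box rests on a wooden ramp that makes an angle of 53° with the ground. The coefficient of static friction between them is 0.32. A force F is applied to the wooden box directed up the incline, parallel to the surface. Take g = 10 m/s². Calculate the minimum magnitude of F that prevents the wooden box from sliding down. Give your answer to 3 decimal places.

78.787 N

The normal force is N = mg cos 53° = 78.236 N. With F at its minimum the wooden box is on the verge of sliding down, so static friction is at its maximum μ_s N = 0.32 × 78.236 = 25.036 N and acts up the slope.
Equilibrium along the incline: F + μ_s N = mg sin 53°, so F = 103.823 − 25.036 = 78.787 N.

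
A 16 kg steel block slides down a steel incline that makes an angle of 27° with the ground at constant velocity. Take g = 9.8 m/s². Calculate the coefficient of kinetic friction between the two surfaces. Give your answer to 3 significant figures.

0.510

At constant velocity the net force along the incline is zero: mg sin 27° = μ mg cos 27°.
So μ = tan 27° = 0.4540 / 0.8910 = 0.5095.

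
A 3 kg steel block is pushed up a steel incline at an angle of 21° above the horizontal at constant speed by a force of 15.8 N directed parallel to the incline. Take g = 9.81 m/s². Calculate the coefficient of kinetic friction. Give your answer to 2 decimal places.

0.19

At constant speed ΣF = 0 along the incline. The applied 15.8 N acts up the slope; the weight component mg sin 21° = 10.547 N and kinetic friction μN both act down the slope.
So 15.8 = 10.547 + μ × 27.475, giving μ = (15.8 − 10.547) / 27.475 = 0.1912.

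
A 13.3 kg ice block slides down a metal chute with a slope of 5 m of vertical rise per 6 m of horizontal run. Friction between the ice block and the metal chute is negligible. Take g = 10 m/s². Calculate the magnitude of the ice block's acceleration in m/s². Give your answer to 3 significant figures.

Resolving the weight along the incline: the component pulling the ice block down the slope is mg sin 39.81° = 13.3 × 10 × 0.6402 = 85.147 N, and the normal force is N = mg cos 39.81° = 13.3 × 10 × 0.7682 = 102.171 N.
With no friction the net force along the incline is 85.147 N, so a = g sin 39.81° = 85.147 / 13.3 = 6.4020 m/s².

6.40 m/s²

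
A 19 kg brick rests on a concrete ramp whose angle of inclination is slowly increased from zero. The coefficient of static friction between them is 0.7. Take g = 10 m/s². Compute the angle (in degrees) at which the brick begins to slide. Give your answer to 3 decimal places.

At the threshold of sliding, static friction is at its maximum μ_s N and exactly balances the weight component along the incline: mg sin θ = μ_s mg cos θ.
Hence tan θ = μ_s = 0.7, so θ = arctan(0.7) = 34.9920°.

34.992°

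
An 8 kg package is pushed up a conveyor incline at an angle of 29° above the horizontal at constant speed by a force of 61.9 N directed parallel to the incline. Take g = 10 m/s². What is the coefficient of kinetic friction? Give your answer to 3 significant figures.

At constant speed ΣF = 0 along the incline. The applied 61.9 N acts up the slope; the weight component mg sin 29° = 38.785 N and kinetic friction μN both act down the slope.
So 61.9 = 38.785 + μ × 69.970, giving μ = (61.9 − 38.785) / 69.970 = 0.3304.

0.330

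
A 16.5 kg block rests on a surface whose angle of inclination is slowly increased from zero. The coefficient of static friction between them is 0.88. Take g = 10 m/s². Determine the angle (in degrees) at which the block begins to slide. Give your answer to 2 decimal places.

At the threshold of sliding, static friction is at its maximum μ_s N and exactly balances the weight component along the incline: mg sin θ = μ_s mg cos θ.
Hence tan θ = μ_s = 0.88, so θ = arctan(0.88) = 41.3478°.

41.35°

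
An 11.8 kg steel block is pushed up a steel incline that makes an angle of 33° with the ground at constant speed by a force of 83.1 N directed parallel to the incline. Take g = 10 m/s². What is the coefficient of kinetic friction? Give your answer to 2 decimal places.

0.19

At constant speed ΣF = 0 along the incline. The applied 83.1 N acts up the slope; the weight component mg sin 33° = 64.267 N and kinetic friction μN both act down the slope.
So 83.1 = 64.267 + μ × 98.963, giving μ = (83.1 − 64.267) / 98.963 = 0.1903.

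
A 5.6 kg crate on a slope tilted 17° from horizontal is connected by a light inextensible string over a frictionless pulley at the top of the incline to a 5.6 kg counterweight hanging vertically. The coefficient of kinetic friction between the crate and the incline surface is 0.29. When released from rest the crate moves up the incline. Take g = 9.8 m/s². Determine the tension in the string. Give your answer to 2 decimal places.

For the crate on the incline: the weight component along the slope is m₁g sin 17° = 5.6 × 9.8 × 0.2924 = 16.047 N and the normal force is N = m₁g cos 17° = 52.482 N.
Kinetic friction opposes the crate's motion up the incline: f = μN = 0.29 × 52.482 = 15.220 N acting down the slope.
Newton's second law for the crate (up-slope positive): T − 16.047 − 15.220 = 5.6 a. For the hanging counterweight (downward positive): 5.6 × 9.8 − T = 5.6 a.
Adding the two equations eliminates T: 23.613 = 11.2 a, so a = 2.1083 m/s².
Then from the hanging counterweight's equation, T = 5.6 × (9.8 − 2.1083) = 43.074 N.

43.07 N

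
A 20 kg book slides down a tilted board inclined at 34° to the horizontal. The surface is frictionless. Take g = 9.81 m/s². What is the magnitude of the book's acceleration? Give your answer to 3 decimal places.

Resolving the weight along the incline: the component pulling the book down the slope is mg sin 34° = 20 × 9.81 × 0.5592 = 109.715 N, and the normal force is N = mg cos 34° = 20 × 9.81 × 0.8290 = 162.650 N.
With no friction the net force along the incline is 109.715 N, so a = g sin 34° = 109.715 / 20 = 5.4858 m/s².

5.486 m/s²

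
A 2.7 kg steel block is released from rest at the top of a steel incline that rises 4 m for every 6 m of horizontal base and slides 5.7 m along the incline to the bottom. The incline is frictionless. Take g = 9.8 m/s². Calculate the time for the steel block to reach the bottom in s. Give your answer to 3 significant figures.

The weight component along the incline is mg sin 33.69° = 14.677 N and the normal force is N = mg cos 33.69° = 22.016 N.
With no friction, a = g sin 33.69° = 5.4361 m/s².
Starting from rest, L = ½at², so t = √(2L/a) = √(2 × 5.7 / 5.4361) = 1.4481 s.

1.45 s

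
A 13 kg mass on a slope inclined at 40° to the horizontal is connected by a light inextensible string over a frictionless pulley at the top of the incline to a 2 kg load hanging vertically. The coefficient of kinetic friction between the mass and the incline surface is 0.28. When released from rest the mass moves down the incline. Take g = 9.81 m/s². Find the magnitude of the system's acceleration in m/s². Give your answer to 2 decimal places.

For the mass on the incline: the weight component along the slope is m₁g sin 40° = 13 × 9.81 × 0.6428 = 81.976 N and the normal force is N = m₁g cos 40° = 97.694 N.
Kinetic friction opposes the mass's motion down the incline: f = μN = 0.28 × 97.694 = 27.354 N acting up the slope.
Newton's second law for the mass (down-slope positive): 81.976 − 27.354 − T = 13 a. For the hanging load (upward positive): T − 2 × 9.81 = 2 a.
Adding the two equations eliminates T: 35.002 = 15 a, so a = 2.3335 m/s².

2.33 m/s²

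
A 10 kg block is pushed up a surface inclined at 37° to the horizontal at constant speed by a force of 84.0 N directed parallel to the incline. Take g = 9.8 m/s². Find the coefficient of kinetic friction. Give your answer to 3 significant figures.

At constant speed ΣF = 0 along the incline. The applied 84.0 N acts up the slope; the weight component mg sin 37° = 58.978 N and kinetic friction μN both act down the slope.
So 84.0 = 58.978 + μ × 78.266, giving μ = (84.0 − 58.978) / 78.266 = 0.3197.

0.320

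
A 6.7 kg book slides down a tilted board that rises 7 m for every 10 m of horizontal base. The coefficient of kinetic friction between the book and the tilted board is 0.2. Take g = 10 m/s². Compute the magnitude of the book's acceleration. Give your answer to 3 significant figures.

4.10 m/s²

Resolving the weight along the incline: the component pulling the book down the slope is mg sin 34.99° = 6.7 × 10 × 0.5735 = 38.425 N, and the normal force is N = mg cos 34.99° = 6.7 × 10 × 0.8192 = 54.886 N.
Kinetic friction acts up the slope with magnitude f = μN = 0.2 × 54.886 = 10.977 N.
Net force along the incline is 38.425 − 10.977 = 27.448 N, so a = 27.448 / 6.7 = 4.0967 m/s².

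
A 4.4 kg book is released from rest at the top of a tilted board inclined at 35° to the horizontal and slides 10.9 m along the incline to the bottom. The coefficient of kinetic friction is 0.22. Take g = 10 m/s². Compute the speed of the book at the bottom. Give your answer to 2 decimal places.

The weight component along the incline is mg sin 35° = 25.237 N and the normal force is N = mg cos 35° = 36.043 N.
Friction up the slope is f = μN = 0.22 × 36.043 = 7.929 N, so the net downslope force is 25.237 − 7.929 = 17.308 N and a = 17.308 / 4.4 = 3.9336 m/s².
Starting from rest over a distance of 10.9 m, v² = 2aL = 2 × 3.9336 × 10.9 = 85.7525, so v = 9.2603 m/s.

9.26 m/s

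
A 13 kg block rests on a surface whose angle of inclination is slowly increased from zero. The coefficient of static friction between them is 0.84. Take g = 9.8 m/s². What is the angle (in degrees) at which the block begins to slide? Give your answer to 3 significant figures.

40.0°

At the threshold of sliding, static friction is at its maximum μ_s N and exactly balances the weight component along the incline: mg sin θ = μ_s mg cos θ.
Hence tan θ = μ_s = 0.84, so θ = arctan(0.84) = 40.0303°.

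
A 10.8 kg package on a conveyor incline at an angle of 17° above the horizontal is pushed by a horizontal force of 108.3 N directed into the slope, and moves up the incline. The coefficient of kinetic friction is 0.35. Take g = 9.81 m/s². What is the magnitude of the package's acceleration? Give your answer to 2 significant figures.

The horizontal push has components F cos 17° = 108.3 × 0.9563 = 103.567 N up the incline and F sin 17° = 108.3 × 0.2924 = 31.667 N pressing into the surface.
The normal force is therefore N = mg cos 17° + F sin 17° = 101.318 + 31.667 = 132.985 N, and kinetic friction down the slope is μN = 0.35 × 132.985 = 46.545 N.
Along the incline: F cos 17° − mg sin 17° − μN = ma, so 103.567 − 30.979 − 46.545 = 10.8 a, giving a = 2.4114 m/s².

2.4 m/s²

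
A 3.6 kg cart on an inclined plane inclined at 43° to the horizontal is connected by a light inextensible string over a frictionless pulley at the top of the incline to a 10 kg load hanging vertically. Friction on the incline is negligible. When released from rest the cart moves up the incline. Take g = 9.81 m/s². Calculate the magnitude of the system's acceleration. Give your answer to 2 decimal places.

For the cart on the incline: the weight component along the slope is m₁g sin 43° = 3.6 × 9.81 × 0.6820 = 24.086 N and the normal force is N = m₁g cos 43° = 25.828 N.
Newton's second law for the cart (up-slope positive): T − 24.086 = 3.6 a. For the hanging load (downward positive): 10 × 9.81 − T = 10 a.
Adding the two equations eliminates T: 74.014 = 13.6 a, so a = 5.4422 m/s².

5.44 m/s²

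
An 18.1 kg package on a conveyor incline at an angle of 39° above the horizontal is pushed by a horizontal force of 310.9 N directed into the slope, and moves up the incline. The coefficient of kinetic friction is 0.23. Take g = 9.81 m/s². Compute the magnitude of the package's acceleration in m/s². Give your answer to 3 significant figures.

2.94 m/s²

The horizontal push has components F cos 39° = 310.9 × 0.7771 = 241.600 N up the incline and F sin 39° = 310.9 × 0.6293 = 195.649 N pressing into the surface.
The normal force is therefore N = mg cos 39° + F sin 39° = 137.983 + 195.649 = 333.632 N, and kinetic friction down the slope is μN = 0.23 × 333.632 = 76.735 N.
Along the incline: F cos 39° − mg sin 39° − μN = ma, so 241.600 − 111.739 − 76.735 = 18.1 a, giving a = 2.9351 m/s².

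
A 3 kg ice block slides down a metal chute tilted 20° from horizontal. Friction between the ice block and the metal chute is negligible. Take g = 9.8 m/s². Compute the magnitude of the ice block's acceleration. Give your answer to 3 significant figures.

Resolving the weight along the incline: the component pulling the ice block down the slope is mg sin 20° = 3 × 9.8 × 0.3420 = 10.055 N, and the normal force is N = mg cos 20° = 3 × 9.8 × 0.9397 = 27.627 N.
With no friction the net force along the incline is 10.055 N, so a = g sin 20° = 10.055 / 3 = 3.3517 m/s².

3.35 m/s²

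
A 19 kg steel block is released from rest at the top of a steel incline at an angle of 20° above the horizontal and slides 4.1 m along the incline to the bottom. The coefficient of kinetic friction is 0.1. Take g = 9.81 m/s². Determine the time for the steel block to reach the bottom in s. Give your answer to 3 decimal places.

1.836 s

The weight component along the incline is mg sin 20° = 63.749 N and the normal force is N = mg cos 20° = 175.149 N.
Friction up the slope is f = μN = 0.1 × 175.149 = 17.515 N, so the net downslope force is 63.749 − 17.515 = 46.234 N and a = 46.234 / 19 = 2.4334 m/s².
Starting from rest, L = ½at², so t = √(2L/a) = √(2 × 4.1 / 2.4334) = 1.8357 s.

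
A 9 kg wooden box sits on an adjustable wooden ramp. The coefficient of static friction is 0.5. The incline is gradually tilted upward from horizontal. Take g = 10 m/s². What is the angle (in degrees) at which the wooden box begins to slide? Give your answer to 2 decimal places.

At the threshold of sliding, static friction is at its maximum μ_s N and exactly balances the weight component along the incline: mg sin θ = μ_s mg cos θ.
Hence tan θ = μ_s = 0.5, so θ = arctan(0.5) = 26.5651°.

26.57°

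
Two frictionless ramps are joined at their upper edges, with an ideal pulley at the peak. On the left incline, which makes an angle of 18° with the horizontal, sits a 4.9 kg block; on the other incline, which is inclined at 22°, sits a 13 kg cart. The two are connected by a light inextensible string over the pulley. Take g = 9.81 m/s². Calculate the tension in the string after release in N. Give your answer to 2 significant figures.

24 N

Resolve each weight along its own incline: the 4.9 kg mass has component 4.9 × 9.81 × sin 18° = 14.854 N down its slope, and the 13 kg mass has 13 × 9.81 × sin 22° = 47.774 N down its slope.
The 13 kg side's 47.774 N exceeds the other side's 14.854 N, so that mass slides down and the 4.9 kg mass slides up. Taking that direction as positive, Newton's second law for the whole system gives 47.774 − 14.854 = (4.9 + 13) a, so a = 32.920 / 17.9 = 1.8391 m/s².
For the 4.9 kg mass (up-slope positive): T − 14.854 = 4.9 × 1.8391, so T = 23.866 N.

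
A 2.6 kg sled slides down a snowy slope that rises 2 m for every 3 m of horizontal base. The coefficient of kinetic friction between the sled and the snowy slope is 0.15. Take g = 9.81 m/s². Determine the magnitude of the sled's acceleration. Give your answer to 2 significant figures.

Resolving the weight along the incline: the component pulling the sled down the slope is mg sin 33.69° = 2.6 × 9.81 × 0.5547 = 14.148 N, and the normal force is N = mg cos 33.69° = 2.6 × 9.81 × 0.8321 = 21.224 N.
Kinetic friction acts up the slope with magnitude f = μN = 0.15 × 21.224 = 3.184 N.
Net force along the incline is 14.148 − 3.184 = 10.964 N, so a = 10.964 / 2.6 = 4.2169 m/s².

4.2 m/s²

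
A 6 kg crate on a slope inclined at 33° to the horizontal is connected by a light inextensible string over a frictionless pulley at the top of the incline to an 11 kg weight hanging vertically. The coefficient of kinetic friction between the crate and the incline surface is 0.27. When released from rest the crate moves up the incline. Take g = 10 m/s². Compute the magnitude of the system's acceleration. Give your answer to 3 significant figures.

3.75 m/s²

For the crate on the incline: the weight component along the slope is m₁g sin 33° = 6 × 10 × 0.5446 = 32.676 N and the normal force is N = m₁g cos 33° = 50.320 N.
Kinetic friction opposes the crate's motion up the incline: f = μN = 0.27 × 50.320 = 13.586 N acting down the slope.
Newton's second law for the crate (up-slope positive): T − 32.676 − 13.586 = 6 a. For the hanging weight (downward positive): 11 × 10 − T = 11 a.
Adding the two equations eliminates T: 63.738 = 17 a, so a = 3.7493 m/s².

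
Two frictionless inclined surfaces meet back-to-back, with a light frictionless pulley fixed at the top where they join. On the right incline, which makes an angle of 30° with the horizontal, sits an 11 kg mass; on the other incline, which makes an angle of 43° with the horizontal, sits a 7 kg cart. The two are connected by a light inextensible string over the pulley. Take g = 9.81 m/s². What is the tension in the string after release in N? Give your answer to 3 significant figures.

Resolve each weight along its own incline: the 11 kg mass has component 11 × 9.81 × sin 30° = 53.955 N down its slope, and the 7 kg mass has 7 × 9.81 × sin 43° = 46.833 N down its slope.
The 11 kg side's 53.955 N exceeds the other side's 46.833 N, so that mass slides down and the 7 kg mass slides up. Taking that direction as positive, Newton's second law for the whole system gives 53.955 − 46.833 = (11 + 7) a, so a = 7.122 / 18 = 0.3957 m/s².
For the 7 kg mass (up-slope positive): T − 46.833 = 7 × 0.3957, so T = 49.603 N.

49.6 N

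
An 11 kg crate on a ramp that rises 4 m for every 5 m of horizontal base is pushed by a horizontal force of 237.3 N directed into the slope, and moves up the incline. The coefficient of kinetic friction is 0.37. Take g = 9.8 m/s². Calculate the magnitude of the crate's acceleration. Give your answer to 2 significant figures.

The horizontal push has components F cos 38.66° = 237.3 × 0.7809 = 185.308 N up the incline and F sin 38.66° = 237.3 × 0.6247 = 148.241 N pressing into the surface.
The normal force is therefore N = mg cos 38.66° + F sin 38.66° = 84.181 + 148.241 = 232.422 N, and kinetic friction down the slope is μN = 0.37 × 232.422 = 85.996 N.
Along the incline: F cos 38.66° − mg sin 38.66° − μN = ma, so 185.308 − 67.343 − 85.996 = 11 a, giving a = 2.9063 m/s².

2.9 m/s²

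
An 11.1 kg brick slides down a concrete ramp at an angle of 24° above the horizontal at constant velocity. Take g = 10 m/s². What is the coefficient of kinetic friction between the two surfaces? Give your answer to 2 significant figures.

At constant velocity the net force along the incline is zero: mg sin 24° = μ mg cos 24°.
So μ = tan 24° = 0.4067 / 0.9135 = 0.4452.

0.45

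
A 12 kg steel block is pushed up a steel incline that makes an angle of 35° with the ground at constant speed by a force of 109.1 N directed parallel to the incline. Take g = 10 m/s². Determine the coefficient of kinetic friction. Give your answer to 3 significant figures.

At constant speed ΣF = 0 along the incline. The applied 109.1 N acts up the slope; the weight component mg sin 35° = 68.829 N and kinetic friction μN both act down the slope.
So 109.1 = 68.829 + μ × 98.298, giving μ = (109.1 − 68.829) / 98.298 = 0.4097.

0.410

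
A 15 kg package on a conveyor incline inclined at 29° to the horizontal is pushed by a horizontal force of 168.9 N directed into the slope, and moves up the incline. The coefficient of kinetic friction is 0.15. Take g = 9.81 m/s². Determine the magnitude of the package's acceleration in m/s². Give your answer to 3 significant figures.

The horizontal push has components F cos 29° = 168.9 × 0.8746 = 147.720 N up the incline and F sin 29° = 168.9 × 0.4848 = 81.883 N pressing into the surface.
The normal force is therefore N = mg cos 29° + F sin 29° = 128.697 + 81.883 = 210.580 N, and kinetic friction down the slope is μN = 0.15 × 210.580 = 31.587 N.
Along the incline: F cos 29° − mg sin 29° − μN = ma, so 147.720 − 71.338 − 31.587 = 15 a, giving a = 2.9863 m/s².

2.99 m/s²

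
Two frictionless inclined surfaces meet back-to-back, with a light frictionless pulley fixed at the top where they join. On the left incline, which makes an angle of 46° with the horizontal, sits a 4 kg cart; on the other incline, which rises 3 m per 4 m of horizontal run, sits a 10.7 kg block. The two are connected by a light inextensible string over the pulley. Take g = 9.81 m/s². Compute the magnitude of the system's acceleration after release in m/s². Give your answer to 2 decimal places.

Resolve each weight along its own incline: the 4 kg mass has component 4 × 9.81 × sin 46° = 28.227 N down its slope, and the 10.7 kg mass has 10.7 × 9.81 × sin 36.87° = 62.980 N down its slope.
The 10.7 kg side's 62.980 N exceeds the other side's 28.227 N, so that mass slides down and the 4 kg mass slides up. Taking that direction as positive, Newton's second law for the whole system gives 62.980 − 28.227 = (4 + 10.7) a, so a = 34.753 / 14.7 = 2.3641 m/s².

2.36 m/s²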